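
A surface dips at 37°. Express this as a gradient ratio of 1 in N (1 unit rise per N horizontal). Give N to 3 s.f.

1 : N means tan θ = 1/N, so N = 1/tan 37° = 1/0.7536

1 in 1.33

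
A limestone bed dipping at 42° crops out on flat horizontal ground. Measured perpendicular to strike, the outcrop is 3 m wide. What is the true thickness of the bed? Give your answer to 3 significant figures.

True thickness t = w · sin(dip) = 3 × sin 42°
t = 3 × 0.6691 = 2.007 m

2.01 m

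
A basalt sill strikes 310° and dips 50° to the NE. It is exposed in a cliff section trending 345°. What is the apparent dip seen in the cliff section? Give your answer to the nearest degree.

The section lies 35° from the strike.
tan α = tan 50° × sin 35° = 1.1918 × 0.5736 = 0.6836
apparent dip = arctan 0.6836 = 34.36°

34°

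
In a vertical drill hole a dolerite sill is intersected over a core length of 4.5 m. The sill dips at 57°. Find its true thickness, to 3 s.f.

True thickness t = h · cos(dip) = 4.5 × cos 57°
t = 4.5 × 0.5446 = 2.451 m

2.45 m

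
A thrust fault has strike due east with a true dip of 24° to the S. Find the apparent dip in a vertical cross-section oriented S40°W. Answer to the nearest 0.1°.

The strike is due east and the section trends S40°W; the acute angle between them is β = 50°.
tan α = tan 24° × sin 50° = 0.4452 × 0.7660 = 0.3411
apparent dip = arctan 0.3411 = 18.83°

18.8°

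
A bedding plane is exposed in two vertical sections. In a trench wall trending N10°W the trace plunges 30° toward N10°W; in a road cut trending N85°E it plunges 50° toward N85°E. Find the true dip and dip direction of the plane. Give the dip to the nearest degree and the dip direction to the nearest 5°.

true dip 54°, dip direction 055°

Represent each trace as a vector plunging at its apparent dip toward its trend (east-north-up frame): v₁ = (-0.150, 0.853, -0.500), v₂ = (0.640, 0.056, -0.766).
Cross product v₁ × v₂ gives the pole to the plane: n ∝ (0.625, 0.435, 0.555).
True dip = arccos(n_z / |n|) = arccos(0.5885) = 54.0°.
Dip direction = azimuth of (n_x, n_y) = atan2(0.625, 0.435) = 55°.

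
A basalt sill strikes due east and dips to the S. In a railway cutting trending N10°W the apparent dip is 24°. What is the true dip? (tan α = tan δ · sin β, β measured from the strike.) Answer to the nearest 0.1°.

The section is 80° from the strike.
tan(true dip) = tan 24° / sin 80° = 0.4521
true dip = arctan 0.4521 = 24.33°

24.3°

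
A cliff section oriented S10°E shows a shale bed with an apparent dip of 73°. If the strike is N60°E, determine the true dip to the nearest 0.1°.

74.0°

The section is 70° from the strike.
tan(true dip) = tan 73° / sin 70° = 3.4808
δ = arctan(3.4808) = 73.97°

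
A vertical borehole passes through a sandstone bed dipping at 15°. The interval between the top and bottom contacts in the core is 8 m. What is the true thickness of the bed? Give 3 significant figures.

7.73 m

True thickness t = h · cos(dip) = 8 × cos 15°
t = 8 × 0.9659 = 7.727 m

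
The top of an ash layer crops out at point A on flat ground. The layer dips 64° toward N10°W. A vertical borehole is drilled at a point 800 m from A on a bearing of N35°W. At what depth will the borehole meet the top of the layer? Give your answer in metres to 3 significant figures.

1490 m

The hole lies 25° from the dip direction, so the down-dip offset is 800 × cos 25° = 725.05 m.
Depth = down-dip offset × tan(dip) = 725.05 × tan 64° = 725.05 × 2.0503
Depth = 1486.57 m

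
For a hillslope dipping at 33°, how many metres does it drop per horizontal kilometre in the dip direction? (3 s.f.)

649 m

drop per km = 1000 × tan 33° = 1000 × 0.6494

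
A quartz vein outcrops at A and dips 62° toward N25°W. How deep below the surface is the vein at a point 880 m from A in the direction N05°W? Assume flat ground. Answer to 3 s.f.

The hole lies 20° from the dip direction, so the down-dip offset is 880 × cos 20° = 826.93 m.
Depth = down-dip offset × tan(dip) = 826.93 × tan 62° = 826.93 × 1.8807
Depth = 1555.23 m

1560 m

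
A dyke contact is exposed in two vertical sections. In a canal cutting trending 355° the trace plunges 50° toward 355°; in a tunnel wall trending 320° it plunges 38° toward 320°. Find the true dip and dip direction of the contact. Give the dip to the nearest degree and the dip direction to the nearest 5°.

true dip 51°, dip direction 010°

The two traces are lines in the plane: v₁ = (sin 355°·cos 50°, cos 355°·cos 50°, −sin 50°), v₂ = (sin 320°·cos 38°, cos 320°·cos 38°, −sin 38°).
Cross product v₁ × v₂ gives the pole to the plane: n ∝ (0.068, 0.354, 0.291).
True dip = arccos(n_z / |n|) = arccos(0.6280) = 51.1°.
The horizontal component of n points toward azimuth atan2(n_x, n_y) = 11°, the dip direction.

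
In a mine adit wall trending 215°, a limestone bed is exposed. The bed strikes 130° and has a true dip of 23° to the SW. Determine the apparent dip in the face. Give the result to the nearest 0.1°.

The strike is 130° and the section trends 215°; the acute angle between them is β = 85°.
tan(apparent dip) = tan 23° · sin 85° = 0.4229
apparent dip = arctan 0.4229 = 22.92°

22.9°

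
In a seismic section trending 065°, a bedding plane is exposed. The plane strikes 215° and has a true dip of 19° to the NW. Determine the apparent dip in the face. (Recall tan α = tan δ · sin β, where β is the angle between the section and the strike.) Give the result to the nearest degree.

10°

Angle between strike (215°) and section (065°): β = 30°.
tan α = tan 19° × sin 30° = 0.3443 × 0.5000 = 0.1722
α = arctan(0.1722) = 9.77°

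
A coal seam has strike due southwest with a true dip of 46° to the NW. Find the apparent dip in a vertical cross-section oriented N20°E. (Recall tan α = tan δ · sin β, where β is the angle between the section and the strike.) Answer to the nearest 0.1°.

Angle between strike (due southwest) and section (N20°E): β = 25°.
tan α = tan 46° × sin 25° = 1.0355 × 0.4226 = 0.4376
apparent dip = arctan 0.4376 = 23.64°

23.6°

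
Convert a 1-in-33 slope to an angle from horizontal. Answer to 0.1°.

tan θ = 1/33 = 0.0303
θ = arctan(0.0303) = 1.74°

1.7°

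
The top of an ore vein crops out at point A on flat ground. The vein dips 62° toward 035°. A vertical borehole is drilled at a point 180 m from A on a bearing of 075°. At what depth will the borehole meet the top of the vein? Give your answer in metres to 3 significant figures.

259 m

The hole lies 40° from the dip direction, so the down-dip offset is 180 × cos 40° = 137.89 m.
Depth = down-dip offset × tan(dip) = 137.89 × tan 62° = 137.89 × 1.8807
Depth = 259.33 m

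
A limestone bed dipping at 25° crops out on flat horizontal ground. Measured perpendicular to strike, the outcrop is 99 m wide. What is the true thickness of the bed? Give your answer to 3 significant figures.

41.8 m

True thickness t = w · sin(dip) = 99 × sin 25°
t = 99 × 0.4226 = 41.839 m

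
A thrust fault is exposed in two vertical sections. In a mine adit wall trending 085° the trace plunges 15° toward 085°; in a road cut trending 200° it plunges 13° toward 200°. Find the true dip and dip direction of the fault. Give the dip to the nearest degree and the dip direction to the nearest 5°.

Represent each trace as a vector plunging at its apparent dip toward its trend (east-north-up frame): v₁ = (0.962, 0.084, -0.259), v₂ = (-0.333, -0.916, -0.225).
The plane normal is n = v₁ × v₂ ∝ (0.256, -0.303, 0.853).
tan δ = √(n_x²+n_y²)/n_z = 0.396/0.853, so δ = 24.9°.
Dip direction = atan2(0.256, -0.303) = 140° (azimuth of n's horizontal projection).

true dip 25°, dip direction 140°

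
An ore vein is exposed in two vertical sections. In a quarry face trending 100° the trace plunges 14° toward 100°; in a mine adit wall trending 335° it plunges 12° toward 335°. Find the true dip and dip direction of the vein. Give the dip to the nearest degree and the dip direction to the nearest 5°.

Each apparent-dip line lies in the plane. As unit vectors (x east, y north, z up), v₁ plunges 14°→100° and v₂ plunges 12°→335°.
The plane normal is n = v₁ × v₂ ∝ (0.249, 0.299, 0.777).
tan δ = √(n_x²+n_y²)/n_z = 0.389/0.777, so δ = 26.6°.
The horizontal component of n points toward azimuth atan2(n_x, n_y) = 40°, the dip direction.

true dip 27°, dip direction 040°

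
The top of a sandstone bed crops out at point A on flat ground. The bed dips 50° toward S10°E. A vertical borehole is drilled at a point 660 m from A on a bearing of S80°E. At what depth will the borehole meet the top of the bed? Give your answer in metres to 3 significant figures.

269 m

The hole lies 70° from the dip direction, so the down-dip offset is 660 × cos 70° = 225.73 m.
Depth = down-dip offset × tan(dip) = 225.73 × tan 50° = 225.73 × 1.1918
Depth = 269.02 m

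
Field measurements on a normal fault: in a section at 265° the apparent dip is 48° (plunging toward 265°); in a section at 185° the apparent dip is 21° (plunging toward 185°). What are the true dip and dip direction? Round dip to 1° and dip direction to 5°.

Represent each trace as a vector plunging at its apparent dip toward its trend (east-north-up frame): v₁ = (-0.667, -0.058, -0.743), v₂ = (-0.081, -0.930, -0.358).
n = v₁ × v₂ = (-0.670, -0.178, 0.615) (taken with n_z > 0).
True dip = arccos(n_z / |n|) = arccos(0.6636) = 48.4°.
Dip direction = azimuth of (n_x, n_y) = atan2(-0.670, -0.178) = 255°.

true dip 48°, dip direction 255°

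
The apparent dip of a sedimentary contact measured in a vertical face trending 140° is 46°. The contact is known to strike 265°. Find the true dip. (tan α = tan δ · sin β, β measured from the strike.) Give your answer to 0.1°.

The section is 55° from the strike.
tan(true dip) = tan 46° / sin 55° = 1.2641
δ = arctan(1.2641) = 51.65°

51.7°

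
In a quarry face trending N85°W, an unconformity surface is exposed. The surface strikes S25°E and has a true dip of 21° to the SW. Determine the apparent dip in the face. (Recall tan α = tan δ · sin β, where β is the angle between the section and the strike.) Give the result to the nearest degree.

Angle between strike (S25°E) and section (N85°W): β = 60°.
tan α = tan 21° × sin 60° = 0.3839 × 0.8660 = 0.3324
apparent dip = arctan 0.3324 = 18.39°

18°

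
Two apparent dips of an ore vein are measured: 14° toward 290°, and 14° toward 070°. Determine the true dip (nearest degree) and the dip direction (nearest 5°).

Each apparent-dip line lies in the plane. As unit vectors (x east, y north, z up), v₁ plunges 14°→290° and v₂ plunges 14°→070°.
n = v₁ × v₂ = (0.000, 0.441, 0.605) (taken with n_z > 0).
Dip δ = arctan(|n_h|/n_z) = arctan(0.441/0.605) = 36.1°.
Dip direction = azimuth of (n_x, n_y) = atan2(0.000, 0.441) = 0°.

true dip 36°, dip direction 000°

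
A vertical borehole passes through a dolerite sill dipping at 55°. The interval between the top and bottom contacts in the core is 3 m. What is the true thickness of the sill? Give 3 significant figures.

True thickness t = h · cos(dip) = 3 × cos 55°
t = 3 × 0.5736 = 1.721 m

1.72 m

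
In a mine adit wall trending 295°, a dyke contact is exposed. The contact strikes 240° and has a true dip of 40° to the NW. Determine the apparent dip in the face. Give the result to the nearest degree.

35°

The strike is 240° and the section trends 295°; the acute angle between them is β = 55°.
tan α = tan 40° × sin 55° = 0.8391 × 0.8192 = 0.6874
α = arctan(0.6874) = 34.50°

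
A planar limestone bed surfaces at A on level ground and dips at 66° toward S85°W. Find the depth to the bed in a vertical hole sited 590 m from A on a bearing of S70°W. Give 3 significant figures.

1280 m

The hole lies 15° from the dip direction, so the down-dip offset is 590 × cos 15° = 569.90 m.
Depth = down-dip offset × tan(dip) = 569.90 × tan 66° = 569.90 × 2.2460
Depth = 1280.01 m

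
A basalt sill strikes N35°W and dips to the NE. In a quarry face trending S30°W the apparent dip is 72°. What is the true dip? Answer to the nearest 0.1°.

73.6°

β = acute angle between strike N35°W and section S30°W = 65°.
tan(true dip) = tan 72° / sin 65° = 3.3958
true dip = arctan 3.3958 = 73.59°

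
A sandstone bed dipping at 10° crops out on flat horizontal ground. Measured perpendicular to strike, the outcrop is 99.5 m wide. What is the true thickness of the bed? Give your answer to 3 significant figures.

True thickness t = w · sin(dip) = 99.5 × sin 10°
t = 99.5 × 0.1736 = 17.278 m

17.3 m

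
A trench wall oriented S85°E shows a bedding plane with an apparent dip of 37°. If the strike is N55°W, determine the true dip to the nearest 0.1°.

The section is 30° from the strike.
tan(true dip) = tan 37° / sin 30° = 1.5071
true dip = arctan 1.5071 = 56.43°

56.4°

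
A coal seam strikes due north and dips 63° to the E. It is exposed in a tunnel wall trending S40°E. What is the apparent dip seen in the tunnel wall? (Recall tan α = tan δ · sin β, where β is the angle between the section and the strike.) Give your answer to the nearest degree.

52°

The strike is due north and the section trends S40°E; the acute angle between them is β = 40°.
tan(apparent dip) = tan 63° · sin 40° = 1.2615
apparent dip = arctan 1.2615 = 51.60°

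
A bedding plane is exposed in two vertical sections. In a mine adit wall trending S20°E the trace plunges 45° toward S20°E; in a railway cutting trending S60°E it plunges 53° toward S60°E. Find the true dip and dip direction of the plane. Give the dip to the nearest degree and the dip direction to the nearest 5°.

true dip 53°, dip direction 120°

Each apparent-dip line lies in the plane. As unit vectors (x east, y north, z up), v₁ plunges 45°→S20°E and v₂ plunges 53°→S60°E.
The plane normal is n = v₁ × v₂ ∝ (0.318, -0.175, 0.274).
Dip δ = arctan(|n_h|/n_z) = arctan(0.363/0.274) = 53.0°.
Dip direction = atan2(0.318, -0.175) = 119° (azimuth of n's horizontal projection).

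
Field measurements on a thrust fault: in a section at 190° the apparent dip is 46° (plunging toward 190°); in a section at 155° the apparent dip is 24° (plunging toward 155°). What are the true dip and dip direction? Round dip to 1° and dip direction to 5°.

The two traces are lines in the plane: v₁ = (sin 190°·cos 46°, cos 190°·cos 46°, −sin 46°), v₂ = (sin 155°·cos 24°, cos 155°·cos 24°, −sin 24°).
n = v₁ × v₂ = (-0.317, -0.327, 0.364) (taken with n_z > 0).
Dip δ = arctan(|n_h|/n_z) = arctan(0.456/0.364) = 51.4°.
The horizontal component of n points toward azimuth atan2(n_x, n_y) = 224°, the dip direction.

true dip 51°, dip direction 225°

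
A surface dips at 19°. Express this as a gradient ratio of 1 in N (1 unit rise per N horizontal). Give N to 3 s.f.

1 : N means tan θ = 1/N, so N = 1/tan 19° = 1/0.3443

1 in 2.90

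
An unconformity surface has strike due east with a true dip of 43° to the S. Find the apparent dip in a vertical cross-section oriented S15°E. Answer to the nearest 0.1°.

42.0°

Angle between strike (due east) and section (S15°E): β = 75°.
tan α = tan 43° × sin 75° = 0.9325 × 0.9659 = 0.9007
α = arctan(0.9007) = 42.01°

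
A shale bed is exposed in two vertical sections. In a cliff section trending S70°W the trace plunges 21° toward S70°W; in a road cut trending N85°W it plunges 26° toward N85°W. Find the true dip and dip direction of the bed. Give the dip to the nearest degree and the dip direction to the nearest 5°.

Represent each trace as a vector plunging at its apparent dip toward its trend (east-north-up frame): v₁ = (-0.877, -0.319, -0.358), v₂ = (-0.895, 0.078, -0.438).
The plane normal is n = v₁ × v₂ ∝ (-0.168, 0.064, 0.355).
True dip = arccos(n_z / |n|) = arccos(0.8920) = 26.9°.
Dip direction = atan2(-0.168, 0.064) = 291° (azimuth of n's horizontal projection).

true dip 27°, dip direction 290°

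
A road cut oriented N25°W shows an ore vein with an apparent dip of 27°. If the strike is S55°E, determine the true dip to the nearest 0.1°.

45.5°

β = acute angle between strike S55°E and section N25°W = 30°.
tan δ = tan α / sin β = tan 27° / sin 30° = 0.5095 / 0.5000 = 1.0191
true dip = arctan 1.0191 = 45.54°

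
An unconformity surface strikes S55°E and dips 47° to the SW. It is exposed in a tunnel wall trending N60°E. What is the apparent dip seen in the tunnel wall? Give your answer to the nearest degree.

The section lies 65° from the strike.
tan α = tan 47° × sin 65° = 1.0724 × 0.9063 = 0.9719
apparent dip = arctan 0.9719 = 44.18°

44°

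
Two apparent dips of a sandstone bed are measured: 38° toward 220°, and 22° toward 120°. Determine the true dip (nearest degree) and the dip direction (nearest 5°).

true dip 44°, dip direction 185°

Each apparent-dip line lies in the plane. As unit vectors (x east, y north, z up), v₁ plunges 38°→220° and v₂ plunges 22°→120°.
Cross product v₁ × v₂ gives the pole to the plane: n ∝ (-0.059, -0.684, 0.720).
tan δ = √(n_x²+n_y²)/n_z = 0.687/0.720, so δ = 43.7°.
Dip direction = azimuth of (n_x, n_y) = atan2(-0.059, -0.684) = 185°.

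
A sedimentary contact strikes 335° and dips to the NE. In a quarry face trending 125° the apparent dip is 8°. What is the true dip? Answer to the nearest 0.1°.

The section is 30° from the strike.
tan(true dip) = tan 8° / sin 30° = 0.2811
true dip = arctan 0.2811 = 15.70°

15.7°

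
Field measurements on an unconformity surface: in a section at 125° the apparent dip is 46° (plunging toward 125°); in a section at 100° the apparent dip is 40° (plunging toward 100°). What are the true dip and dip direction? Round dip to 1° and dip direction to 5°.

Each apparent-dip line lies in the plane. As unit vectors (x east, y north, z up), v₁ plunges 46°→125° and v₂ plunges 40°→100°.
The plane normal is n = v₁ × v₂ ∝ (0.160, -0.177, 0.225).
Dip δ = arctan(|n_h|/n_z) = arctan(0.239/0.225) = 46.7°.
Dip direction = atan2(0.160, -0.177) = 138° (azimuth of n's horizontal projection).

true dip 47°, dip direction 140°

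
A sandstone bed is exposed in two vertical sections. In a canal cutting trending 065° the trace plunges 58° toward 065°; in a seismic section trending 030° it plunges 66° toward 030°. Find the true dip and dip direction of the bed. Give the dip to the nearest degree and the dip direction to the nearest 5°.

Each apparent-dip line lies in the plane. As unit vectors (x east, y north, z up), v₁ plunges 58°→065° and v₂ plunges 66°→030°.
n = v₁ × v₂ = (0.094, 0.266, 0.124) (taken with n_z > 0).
True dip = arccos(n_z / |n|) = arccos(0.4010) = 66.4°.
The horizontal component of n points toward azimuth atan2(n_x, n_y) = 19°, the dip direction.

true dip 66°, dip direction 020°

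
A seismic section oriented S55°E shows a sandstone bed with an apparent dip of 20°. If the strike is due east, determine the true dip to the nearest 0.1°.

The section is 35° from the strike.
tan(true dip) = tan 20° / sin 35° = 0.6346
δ = arctan(0.6346) = 32.40°

32.4°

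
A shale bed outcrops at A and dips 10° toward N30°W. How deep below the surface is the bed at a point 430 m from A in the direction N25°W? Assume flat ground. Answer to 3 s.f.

The hole lies 5° from the dip direction, so the down-dip offset is 430 × cos 5° = 428.36 m.
Depth = down-dip offset × tan(dip) = 428.36 × tan 10° = 428.36 × 0.1763
Depth = 75.53 m

75.5 m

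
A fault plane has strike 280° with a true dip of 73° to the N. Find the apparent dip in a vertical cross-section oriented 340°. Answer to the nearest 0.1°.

The section lies 60° from the strike.
tan α = tan 73° × sin 60° = 3.2709 × 0.8660 = 2.8326
apparent dip = arctan 2.8326 = 70.56°

70.6°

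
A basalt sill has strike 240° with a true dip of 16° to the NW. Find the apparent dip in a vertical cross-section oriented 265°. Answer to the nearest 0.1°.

The section lies 25° from the strike.
tan(apparent dip) = tan 16° · sin 25° = 0.1212
apparent dip = arctan 0.1212 = 6.91°

6.9°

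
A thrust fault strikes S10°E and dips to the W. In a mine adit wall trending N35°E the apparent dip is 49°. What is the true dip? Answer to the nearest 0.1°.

The section is 45° from the strike.
tan δ = tan α / sin β = tan 49° / sin 45° = 1.1504 / 0.7071 = 1.6269
δ = arctan(1.6269) = 58.42°

58.4°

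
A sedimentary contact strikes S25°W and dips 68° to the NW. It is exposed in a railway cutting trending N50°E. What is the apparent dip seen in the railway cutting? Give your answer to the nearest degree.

The strike is S25°W and the section trends N50°E; the acute angle between them is β = 25°.
tan α = tan 68° × sin 25° = 2.4751 × 0.4226 = 1.0460
α = arctan(1.0460) = 46.29°

46°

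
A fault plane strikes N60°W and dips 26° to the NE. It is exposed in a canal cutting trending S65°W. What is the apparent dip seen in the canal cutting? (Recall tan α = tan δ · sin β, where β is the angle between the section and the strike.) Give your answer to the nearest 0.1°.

21.8°

Angle between strike (N60°W) and section (S65°W): β = 55°.
tan α = tan 26° × sin 55° = 0.4877 × 0.8192 = 0.3995
α = arctan(0.3995) = 21.78°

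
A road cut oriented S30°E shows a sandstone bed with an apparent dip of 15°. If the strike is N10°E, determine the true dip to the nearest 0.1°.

The section is 40° from the strike.
tan(true dip) = tan 15° / sin 40° = 0.4169
true dip = arctan 0.4169 = 22.63°

22.6°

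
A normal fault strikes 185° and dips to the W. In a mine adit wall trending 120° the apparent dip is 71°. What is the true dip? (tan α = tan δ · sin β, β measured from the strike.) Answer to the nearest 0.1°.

The section is 65° from the strike.
tan(true dip) = tan 71° / sin 65° = 3.2044
true dip = arctan 3.2044 = 72.67°

72.7°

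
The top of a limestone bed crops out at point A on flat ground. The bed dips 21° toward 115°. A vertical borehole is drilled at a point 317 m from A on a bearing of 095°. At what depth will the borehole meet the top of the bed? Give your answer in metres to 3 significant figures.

114 m

The hole lies 20° from the dip direction, so the down-dip offset is 317 × cos 20° = 297.88 m.
Depth = down-dip offset × tan(dip) = 297.88 × tan 21° = 297.88 × 0.3839
Depth = 114.35 m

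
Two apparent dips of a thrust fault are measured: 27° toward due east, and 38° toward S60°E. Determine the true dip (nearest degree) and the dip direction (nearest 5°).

The two traces are lines in the plane: v₁ = (sin 90°·cos 27°, cos 90°·cos 27°, −sin 27°), v₂ = (sin 120°·cos 38°, cos 120°·cos 38°, −sin 38°).
Cross product v₁ × v₂ gives the pole to the plane: n ∝ (0.179, -0.239, 0.351).
tan δ = √(n_x²+n_y²)/n_z = 0.298/0.351, so δ = 40.4°.
Dip direction = azimuth of (n_x, n_y) = atan2(0.179, -0.239) = 143°.

true dip 40°, dip direction 145°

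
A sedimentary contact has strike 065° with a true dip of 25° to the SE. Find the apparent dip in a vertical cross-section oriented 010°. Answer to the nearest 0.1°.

The section lies 55° from the strike.
tan(apparent dip) = tan 25° · sin 55° = 0.3820
apparent dip = arctan 0.3820 = 20.91°

20.9°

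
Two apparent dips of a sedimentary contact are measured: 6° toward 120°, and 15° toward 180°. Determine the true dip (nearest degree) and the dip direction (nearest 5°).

true dip 15°, dip direction 185°

Represent each trace as a vector plunging at its apparent dip toward its trend (east-north-up frame): v₁ = (0.861, -0.497, -0.105), v₂ = (0.000, -0.966, -0.259).
Cross product v₁ × v₂ gives the pole to the plane: n ∝ (-0.028, -0.223, 0.832).
Dip δ = arctan(|n_h|/n_z) = arctan(0.225/0.832) = 15.1°.
Dip direction = atan2(-0.028, -0.223) = 187° (azimuth of n's horizontal projection).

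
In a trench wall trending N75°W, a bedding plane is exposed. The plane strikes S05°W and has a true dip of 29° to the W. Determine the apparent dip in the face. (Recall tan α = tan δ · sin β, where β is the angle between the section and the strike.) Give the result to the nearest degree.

29°

Angle between strike (S05°W) and section (N75°W): β = 80°.
tan(apparent dip) = tan 29° · sin 80° = 0.5459
α = arctan(0.5459) = 28.63°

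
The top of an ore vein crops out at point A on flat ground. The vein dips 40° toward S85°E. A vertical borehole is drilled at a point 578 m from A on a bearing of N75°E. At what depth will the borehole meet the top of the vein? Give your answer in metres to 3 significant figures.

The hole lies 20° from the dip direction, so the down-dip offset is 578 × cos 20° = 543.14 m.
Depth = down-dip offset × tan(dip) = 543.14 × tan 40° = 543.14 × 0.8391
Depth = 455.75 m

456 m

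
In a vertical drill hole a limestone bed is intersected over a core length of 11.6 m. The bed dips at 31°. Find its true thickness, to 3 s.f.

True thickness t = h · cos(dip) = 11.6 × cos 31°
t = 11.6 × 0.8572 = 9.943 m

9.94 m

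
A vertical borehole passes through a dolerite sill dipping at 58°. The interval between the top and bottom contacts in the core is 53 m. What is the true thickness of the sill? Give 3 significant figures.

True thickness t = h · cos(dip) = 53 × cos 58°
t = 53 × 0.5299 = 28.086 m

28.1 m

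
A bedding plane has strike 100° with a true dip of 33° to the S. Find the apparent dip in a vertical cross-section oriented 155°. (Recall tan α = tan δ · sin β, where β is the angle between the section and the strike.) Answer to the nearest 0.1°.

Angle between strike (100°) and section (155°): β = 55°.
tan(apparent dip) = tan 33° · sin 55° = 0.5320
apparent dip = arctan 0.5320 = 28.01°

28.0°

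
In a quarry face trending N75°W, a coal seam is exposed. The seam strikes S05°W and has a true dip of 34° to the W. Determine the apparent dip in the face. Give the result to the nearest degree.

Angle between strike (S05°W) and section (N75°W): β = 80°.
tan(apparent dip) = tan 34° · sin 80° = 0.6643
apparent dip = arctan 0.6643 = 33.59°

34°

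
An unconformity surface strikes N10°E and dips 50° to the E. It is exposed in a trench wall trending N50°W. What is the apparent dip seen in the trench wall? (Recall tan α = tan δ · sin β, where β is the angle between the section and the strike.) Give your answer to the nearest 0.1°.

45.9°

Angle between strike (N10°E) and section (N50°W): β = 60°.
tan(apparent dip) = tan 50° · sin 60° = 1.0321
α = arctan(1.0321) = 45.90°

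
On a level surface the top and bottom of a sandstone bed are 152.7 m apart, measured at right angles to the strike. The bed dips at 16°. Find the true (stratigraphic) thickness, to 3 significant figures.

42.1 m

True thickness t = w · sin(dip) = 152.7 × sin 16°
t = 152.7 × 0.2756 = 42.090 m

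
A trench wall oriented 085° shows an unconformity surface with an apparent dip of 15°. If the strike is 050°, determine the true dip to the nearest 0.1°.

β = acute angle between strike 050° and section 085° = 35°.
tan(true dip) = tan 15° / sin 35° = 0.4672
δ = arctan(0.4672) = 25.04°

25.0°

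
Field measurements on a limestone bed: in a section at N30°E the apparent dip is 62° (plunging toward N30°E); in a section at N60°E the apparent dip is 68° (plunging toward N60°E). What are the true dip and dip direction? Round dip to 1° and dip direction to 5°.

true dip 68°, dip direction 070°

Represent each trace as a vector plunging at its apparent dip toward its trend (east-north-up frame): v₁ = (0.235, 0.407, -0.883), v₂ = (0.324, 0.187, -0.927).
n = v₁ × v₂ = (0.212, 0.069, 0.088) (taken with n_z > 0).
True dip = arccos(n_z / |n|) = arccos(0.3676) = 68.4°.
The horizontal component of n points toward azimuth atan2(n_x, n_y) = 72°, the dip direction.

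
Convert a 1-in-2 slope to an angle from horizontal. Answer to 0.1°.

tan θ = 1/2 = 0.5000
θ = arctan(0.5000) = 26.57°

26.6°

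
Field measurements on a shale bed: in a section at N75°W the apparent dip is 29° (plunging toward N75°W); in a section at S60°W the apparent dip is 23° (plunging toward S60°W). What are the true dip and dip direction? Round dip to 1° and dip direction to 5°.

The two traces are lines in the plane: v₁ = (sin 285°·cos 29°, cos 285°·cos 29°, −sin 29°), v₂ = (sin 240°·cos 23°, cos 240°·cos 23°, −sin 23°).
Cross product v₁ × v₂ gives the pole to the plane: n ∝ (-0.312, 0.056, 0.569).
Dip δ = arctan(|n_h|/n_z) = arctan(0.317/0.569) = 29.1°.
Dip direction = atan2(-0.312, 0.056) = 280° (azimuth of n's horizontal projection).

true dip 29°, dip direction 280°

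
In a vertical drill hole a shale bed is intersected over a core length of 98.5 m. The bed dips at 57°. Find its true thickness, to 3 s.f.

True thickness t = h · cos(dip) = 98.5 × cos 57°
t = 98.5 × 0.5446 = 53.647 m

53.6 m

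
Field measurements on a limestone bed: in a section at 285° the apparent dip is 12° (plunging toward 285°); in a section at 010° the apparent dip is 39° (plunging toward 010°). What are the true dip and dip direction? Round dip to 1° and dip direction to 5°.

Each apparent-dip line lies in the plane. As unit vectors (x east, y north, z up), v₁ plunges 12°→285° and v₂ plunges 39°→010°.
n = v₁ × v₂ = (0.000, 0.623, 0.757) (taken with n_z > 0).
Dip δ = arctan(|n_h|/n_z) = arctan(0.623/0.757) = 39.4°.
Dip direction = azimuth of (n_x, n_y) = atan2(0.000, 0.623) = 0°.

true dip 39°, dip direction 000°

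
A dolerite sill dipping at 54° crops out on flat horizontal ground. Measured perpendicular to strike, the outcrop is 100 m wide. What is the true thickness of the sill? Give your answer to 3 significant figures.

80.9 m

True thickness t = w · sin(dip) = 100 × sin 54°
t = 100 × 0.8090 = 80.902 m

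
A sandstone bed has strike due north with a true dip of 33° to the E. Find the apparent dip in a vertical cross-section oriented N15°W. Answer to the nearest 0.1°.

Angle between strike (due north) and section (N15°W): β = 15°.
tan α = tan 33° × sin 15° = 0.6494 × 0.2588 = 0.1681
α = arctan(0.1681) = 9.54°

9.5°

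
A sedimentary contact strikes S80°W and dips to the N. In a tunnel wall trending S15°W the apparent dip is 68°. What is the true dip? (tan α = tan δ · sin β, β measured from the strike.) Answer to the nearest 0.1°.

β = acute angle between strike S80°W and section S15°W = 65°.
tan δ = tan α / sin β = tan 68° / sin 65° = 2.4751 / 0.9063 = 2.7310
δ = arctan(2.7310) = 69.89°

69.9°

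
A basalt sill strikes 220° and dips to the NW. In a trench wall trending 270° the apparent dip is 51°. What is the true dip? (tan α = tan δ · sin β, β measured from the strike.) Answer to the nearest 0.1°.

58.2°

β = acute angle between strike 220° and section 270° = 50°.
tan δ = tan α / sin β = tan 51° / sin 50° = 1.2349 / 0.7660 = 1.6120
true dip = arctan 1.6120 = 58.19°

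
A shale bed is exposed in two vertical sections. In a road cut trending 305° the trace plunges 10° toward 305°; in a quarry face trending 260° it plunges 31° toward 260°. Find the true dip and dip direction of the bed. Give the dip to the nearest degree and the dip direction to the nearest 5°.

true dip 35°, dip direction 230°

Represent each trace as a vector plunging at its apparent dip toward its trend (east-north-up frame): v₁ = (-0.807, 0.565, -0.174), v₂ = (-0.844, -0.149, -0.515).
The plane normal is n = v₁ × v₂ ∝ (-0.317, -0.269, 0.597).
tan δ = √(n_x²+n_y²)/n_z = 0.416/0.597, so δ = 34.8°.
The horizontal component of n points toward azimuth atan2(n_x, n_y) = 230°, the dip direction.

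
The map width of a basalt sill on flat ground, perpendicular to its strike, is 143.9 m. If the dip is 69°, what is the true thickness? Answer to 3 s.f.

True thickness t = w · sin(dip) = 143.9 × sin 69°
t = 143.9 × 0.9336 = 134.342 m

134 m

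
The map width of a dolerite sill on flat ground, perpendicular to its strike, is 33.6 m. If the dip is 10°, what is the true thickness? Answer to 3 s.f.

True thickness t = w · sin(dip) = 33.6 × sin 10°
t = 33.6 × 0.1736 = 5.835 m

5.83 m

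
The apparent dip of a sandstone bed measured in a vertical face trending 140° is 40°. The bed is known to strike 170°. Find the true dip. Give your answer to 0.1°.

The section is 30° from the strike.
tan(true dip) = tan 40° / sin 30° = 1.6782
δ = arctan(1.6782) = 59.21°

59.2°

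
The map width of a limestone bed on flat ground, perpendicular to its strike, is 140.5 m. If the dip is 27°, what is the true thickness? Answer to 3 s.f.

True thickness t = w · sin(dip) = 140.5 × sin 27°
t = 140.5 × 0.4540 = 63.786 m

63.8 m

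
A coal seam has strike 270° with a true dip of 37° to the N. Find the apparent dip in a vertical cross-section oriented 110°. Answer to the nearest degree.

Angle between strike (270°) and section (110°): β = 20°.
tan(apparent dip) = tan 37° · sin 20° = 0.2577
α = arctan(0.2577) = 14.45°

14°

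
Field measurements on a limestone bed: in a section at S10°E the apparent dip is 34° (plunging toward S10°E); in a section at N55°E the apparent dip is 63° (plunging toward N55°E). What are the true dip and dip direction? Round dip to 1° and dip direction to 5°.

The two traces are lines in the plane: v₁ = (sin 170°·cos 34°, cos 170°·cos 34°, −sin 34°), v₂ = (sin 55°·cos 63°, cos 55°·cos 63°, −sin 63°).
Cross product v₁ × v₂ gives the pole to the plane: n ∝ (0.873, -0.080, 0.341).
tan δ = √(n_x²+n_y²)/n_z = 0.877/0.341, so δ = 68.7°.
Dip direction = azimuth of (n_x, n_y) = atan2(0.873, -0.080) = 95°.

true dip 69°, dip direction 095°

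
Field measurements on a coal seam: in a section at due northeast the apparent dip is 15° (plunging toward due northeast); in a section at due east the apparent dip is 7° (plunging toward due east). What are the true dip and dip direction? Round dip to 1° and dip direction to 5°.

true dip 16°, dip direction 025°

Represent each trace as a vector plunging at its apparent dip toward its trend (east-north-up frame): v₁ = (0.683, 0.683, -0.259), v₂ = (0.993, 0.000, -0.122).
Cross product v₁ × v₂ gives the pole to the plane: n ∝ (0.083, 0.174, 0.678).
True dip = arccos(n_z / |n|) = arccos(0.9619) = 15.9°.
Dip direction = azimuth of (n_x, n_y) = atan2(0.083, 0.174) = 26°.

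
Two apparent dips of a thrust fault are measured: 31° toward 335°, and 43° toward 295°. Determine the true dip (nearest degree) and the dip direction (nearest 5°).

true dip 44°, dip direction 285°

The two traces are lines in the plane: v₁ = (sin 335°·cos 31°, cos 335°·cos 31°, −sin 31°), v₂ = (sin 295°·cos 43°, cos 295°·cos 43°, −sin 43°).
The plane normal is n = v₁ × v₂ ∝ (-0.371, 0.094, 0.403).
Dip δ = arctan(|n_h|/n_z) = arctan(0.382/0.403) = 43.5°.
Dip direction = azimuth of (n_x, n_y) = atan2(-0.371, 0.094) = 284°.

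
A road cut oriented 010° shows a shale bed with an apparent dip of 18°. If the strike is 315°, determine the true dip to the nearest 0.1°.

21.6°

The section is 55° from the strike.
tan δ = tan α / sin β = tan 18° / sin 55° = 0.3249 / 0.8192 = 0.3967
true dip = arctan 0.3967 = 21.64°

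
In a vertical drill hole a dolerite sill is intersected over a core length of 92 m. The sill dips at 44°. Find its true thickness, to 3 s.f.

66.2 m

True thickness t = h · cos(dip) = 92 × cos 44°
t = 92 × 0.7193 = 66.179 m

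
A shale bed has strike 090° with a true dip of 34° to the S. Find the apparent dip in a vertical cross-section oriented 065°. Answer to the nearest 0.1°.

15.9°

The strike is 090° and the section trends 065°; the acute angle between them is β = 25°.
tan α = tan 34° × sin 25° = 0.6745 × 0.4226 = 0.2851
apparent dip = arctan 0.2851 = 15.91°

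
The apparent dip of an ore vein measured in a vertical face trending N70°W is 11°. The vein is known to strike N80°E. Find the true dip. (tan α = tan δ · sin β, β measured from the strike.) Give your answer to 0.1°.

21.2°

β = acute angle between strike N80°E and section N70°W = 30°.
tan(true dip) = tan 11° / sin 30° = 0.3888
true dip = arctan 0.3888 = 21.24°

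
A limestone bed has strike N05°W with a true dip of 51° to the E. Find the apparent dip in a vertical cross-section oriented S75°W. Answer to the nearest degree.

51°

The strike is N05°W and the section trends S75°W; the acute angle between them is β = 80°.
tan α = tan 51° × sin 80° = 1.2349 × 0.9848 = 1.2161
α = arctan(1.2161) = 50.57°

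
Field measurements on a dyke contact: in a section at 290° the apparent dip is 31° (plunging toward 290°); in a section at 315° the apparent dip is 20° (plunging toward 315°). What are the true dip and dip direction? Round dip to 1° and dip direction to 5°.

true dip 36°, dip direction 255°

Each apparent-dip line lies in the plane. As unit vectors (x east, y north, z up), v₁ plunges 31°→290° and v₂ plunges 20°→315°.
The plane normal is n = v₁ × v₂ ∝ (-0.242, -0.067, 0.340).
Dip δ = arctan(|n_h|/n_z) = arctan(0.251/0.340) = 36.4°.
The horizontal component of n points toward azimuth atan2(n_x, n_y) = 255°, the dip direction.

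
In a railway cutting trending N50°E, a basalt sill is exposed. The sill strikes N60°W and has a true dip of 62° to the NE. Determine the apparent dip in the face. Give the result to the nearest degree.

The section lies 70° from the strike.
tan α = tan 62° × sin 70° = 1.8807 × 0.9397 = 1.7673
α = arctan(1.7673) = 60.50°

60°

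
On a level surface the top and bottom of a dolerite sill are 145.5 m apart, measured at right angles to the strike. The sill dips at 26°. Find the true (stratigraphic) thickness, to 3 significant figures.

True thickness t = w · sin(dip) = 145.5 × sin 26°
t = 145.5 × 0.4384 = 63.783 m

63.8 m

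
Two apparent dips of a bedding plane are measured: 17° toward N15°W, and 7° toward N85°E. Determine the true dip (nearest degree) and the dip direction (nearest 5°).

true dip 19°, dip direction 015°

The two traces are lines in the plane: v₁ = (sin 345°·cos 17°, cos 345°·cos 17°, −sin 17°), v₂ = (sin 85°·cos 7°, cos 85°·cos 7°, −sin 7°).
The plane normal is n = v₁ × v₂ ∝ (0.087, 0.319, 0.935).
Dip δ = arctan(|n_h|/n_z) = arctan(0.331/0.935) = 19.5°.
Dip direction = azimuth of (n_x, n_y) = atan2(0.087, 0.319) = 15°.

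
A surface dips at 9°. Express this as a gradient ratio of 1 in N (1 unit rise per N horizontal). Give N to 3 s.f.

1 in 6.31

1 : N means tan θ = 1/N, so N = 1/tan 9° = 1/0.1584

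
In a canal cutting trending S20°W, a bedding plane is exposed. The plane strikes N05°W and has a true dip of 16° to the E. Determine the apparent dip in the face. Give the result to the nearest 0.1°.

The section lies 25° from the strike.
tan α = tan 16° × sin 25° = 0.2867 × 0.4226 = 0.1212
apparent dip = arctan 0.1212 = 6.91°

6.9°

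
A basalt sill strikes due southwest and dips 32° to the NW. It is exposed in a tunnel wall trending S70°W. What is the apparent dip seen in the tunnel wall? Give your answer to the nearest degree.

The strike is due southwest and the section trends S70°W; the acute angle between them is β = 25°.
tan α = tan 32° × sin 25° = 0.6249 × 0.4226 = 0.2641
apparent dip = arctan 0.2641 = 14.79°

15°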